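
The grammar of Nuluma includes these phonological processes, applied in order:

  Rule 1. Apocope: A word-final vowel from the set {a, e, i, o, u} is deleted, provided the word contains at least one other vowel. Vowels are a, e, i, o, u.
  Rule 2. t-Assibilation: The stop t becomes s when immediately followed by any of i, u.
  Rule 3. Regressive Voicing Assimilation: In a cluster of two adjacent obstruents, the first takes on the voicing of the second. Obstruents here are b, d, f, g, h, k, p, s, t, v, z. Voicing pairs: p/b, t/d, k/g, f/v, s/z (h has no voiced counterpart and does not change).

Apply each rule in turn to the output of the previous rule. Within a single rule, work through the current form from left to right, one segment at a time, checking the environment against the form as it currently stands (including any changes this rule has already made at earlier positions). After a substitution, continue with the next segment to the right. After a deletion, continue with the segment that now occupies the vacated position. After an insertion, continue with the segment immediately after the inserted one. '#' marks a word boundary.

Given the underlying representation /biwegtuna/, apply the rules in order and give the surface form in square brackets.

[biweksun]

Rule 1 Apocope: [biwegtuna] → [biwegtun]
Rule 2 t-Assibilation: [biwegtun] → [biwegsun]
Rule 3 Regressive Voicing Assimilation: [biwegsun] → [biweksun]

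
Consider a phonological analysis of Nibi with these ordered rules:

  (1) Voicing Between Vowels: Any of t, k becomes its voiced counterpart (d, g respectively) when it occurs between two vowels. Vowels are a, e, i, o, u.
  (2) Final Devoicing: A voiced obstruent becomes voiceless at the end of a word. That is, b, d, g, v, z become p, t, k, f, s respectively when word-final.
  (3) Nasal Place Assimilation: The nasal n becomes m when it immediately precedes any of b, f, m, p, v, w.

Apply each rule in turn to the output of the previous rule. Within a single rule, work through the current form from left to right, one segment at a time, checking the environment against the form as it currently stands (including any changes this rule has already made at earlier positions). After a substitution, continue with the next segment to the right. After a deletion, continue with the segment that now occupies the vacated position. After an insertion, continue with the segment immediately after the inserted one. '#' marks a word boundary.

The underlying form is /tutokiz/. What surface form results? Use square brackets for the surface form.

(1) Voicing Between Vowels: [tutokiz] → [tudogiz]
(2) Final Devoicing: [tudogiz] → [tudogis]
(3) Nasal Place Assimilation: no change — [tudogis]

[tudogis]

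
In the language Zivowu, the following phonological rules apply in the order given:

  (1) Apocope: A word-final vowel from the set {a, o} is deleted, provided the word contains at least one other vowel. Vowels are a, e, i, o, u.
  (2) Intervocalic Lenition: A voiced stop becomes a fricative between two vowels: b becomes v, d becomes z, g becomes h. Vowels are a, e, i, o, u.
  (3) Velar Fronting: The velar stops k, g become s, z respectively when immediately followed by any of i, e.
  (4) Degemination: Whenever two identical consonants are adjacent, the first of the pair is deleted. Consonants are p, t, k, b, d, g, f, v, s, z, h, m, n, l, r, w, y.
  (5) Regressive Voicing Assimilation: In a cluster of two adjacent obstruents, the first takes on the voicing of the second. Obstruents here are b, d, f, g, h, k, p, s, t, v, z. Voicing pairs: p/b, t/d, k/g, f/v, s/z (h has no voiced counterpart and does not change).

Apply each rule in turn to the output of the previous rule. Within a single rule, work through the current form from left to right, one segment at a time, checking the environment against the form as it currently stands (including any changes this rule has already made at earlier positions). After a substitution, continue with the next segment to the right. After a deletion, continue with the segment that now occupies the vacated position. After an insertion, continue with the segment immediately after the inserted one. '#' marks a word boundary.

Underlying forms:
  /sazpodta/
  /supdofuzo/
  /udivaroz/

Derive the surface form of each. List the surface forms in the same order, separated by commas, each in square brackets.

/sazpodta/:
  (1) Apocope: [sazpodta] → [sazpodt]
  (2) Intervocalic Lenition: no change — [sazpodt]
  (3) Velar Fronting: no change — [sazpodt]
  (4) Degemination: no change — [sazpodt]
  (5) Regressive Voicing Assimilation: [sazpodt] → [saspott]
/supdofuzo/:
  (1) Apocope: [supdofuzo] → [supdofuz]
  (2) Intervocalic Lenition: no change — [supdofuz]
  (3) Velar Fronting: no change — [supdofuz]
  (4) Degemination: no change — [supdofuz]
  (5) Regressive Voicing Assimilation: [supdofuz] → [subdofuz]
/udivaroz/:
  (1) Apocope: no change — [udivaroz]
  (2) Intervocalic Lenition: [udivaroz] → [uzivaroz]
  (3) Velar Fronting: no change — [uzivaroz]
  (4) Degemination: no change — [uzivaroz]
  (5) Regressive Voicing Assimilation: no change — [uzivaroz]

[saspott], [subdofuz], [uzivaroz]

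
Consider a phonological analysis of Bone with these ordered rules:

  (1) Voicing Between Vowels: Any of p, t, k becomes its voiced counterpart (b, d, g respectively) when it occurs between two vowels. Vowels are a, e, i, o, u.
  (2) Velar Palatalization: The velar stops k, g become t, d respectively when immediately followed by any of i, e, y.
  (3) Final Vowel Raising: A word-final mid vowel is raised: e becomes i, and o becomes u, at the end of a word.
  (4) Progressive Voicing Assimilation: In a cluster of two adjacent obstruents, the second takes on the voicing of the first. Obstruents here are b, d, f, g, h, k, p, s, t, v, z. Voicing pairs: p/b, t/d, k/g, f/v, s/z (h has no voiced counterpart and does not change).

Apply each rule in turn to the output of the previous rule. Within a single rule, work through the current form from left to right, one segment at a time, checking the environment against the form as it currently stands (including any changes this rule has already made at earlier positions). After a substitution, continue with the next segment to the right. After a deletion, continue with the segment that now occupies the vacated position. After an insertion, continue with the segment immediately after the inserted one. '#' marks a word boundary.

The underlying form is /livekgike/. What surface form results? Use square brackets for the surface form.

(1) Voicing Between Vowels: [livekgike] → [livekgige]
(2) Velar Palatalization: [livekgige] → [livekdide]
(3) Final Vowel Raising: [livekdide] → [livekdidi]
(4) Progressive Voicing Assimilation: [livekdidi] → [livektidi]

[livektidi]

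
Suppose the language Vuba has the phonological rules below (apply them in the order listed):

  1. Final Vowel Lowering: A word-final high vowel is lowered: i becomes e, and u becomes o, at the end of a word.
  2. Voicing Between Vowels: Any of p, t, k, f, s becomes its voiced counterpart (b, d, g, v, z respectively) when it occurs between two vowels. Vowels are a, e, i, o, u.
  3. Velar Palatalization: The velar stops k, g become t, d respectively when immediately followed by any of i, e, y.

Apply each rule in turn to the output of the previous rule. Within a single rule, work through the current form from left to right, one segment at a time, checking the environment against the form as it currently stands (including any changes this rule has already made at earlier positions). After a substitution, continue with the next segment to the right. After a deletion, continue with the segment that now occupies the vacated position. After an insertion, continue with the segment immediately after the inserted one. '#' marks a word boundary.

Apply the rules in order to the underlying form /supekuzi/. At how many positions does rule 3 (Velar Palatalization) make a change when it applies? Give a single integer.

1 Final Vowel Lowering: [supekuzi] → [supekuze]
2 Voicing Between Vowels: [supekuze] → [subeguze]
3 Velar Palatalization: no change — [subeguze]
Rule 3 changed 0 position(s).

0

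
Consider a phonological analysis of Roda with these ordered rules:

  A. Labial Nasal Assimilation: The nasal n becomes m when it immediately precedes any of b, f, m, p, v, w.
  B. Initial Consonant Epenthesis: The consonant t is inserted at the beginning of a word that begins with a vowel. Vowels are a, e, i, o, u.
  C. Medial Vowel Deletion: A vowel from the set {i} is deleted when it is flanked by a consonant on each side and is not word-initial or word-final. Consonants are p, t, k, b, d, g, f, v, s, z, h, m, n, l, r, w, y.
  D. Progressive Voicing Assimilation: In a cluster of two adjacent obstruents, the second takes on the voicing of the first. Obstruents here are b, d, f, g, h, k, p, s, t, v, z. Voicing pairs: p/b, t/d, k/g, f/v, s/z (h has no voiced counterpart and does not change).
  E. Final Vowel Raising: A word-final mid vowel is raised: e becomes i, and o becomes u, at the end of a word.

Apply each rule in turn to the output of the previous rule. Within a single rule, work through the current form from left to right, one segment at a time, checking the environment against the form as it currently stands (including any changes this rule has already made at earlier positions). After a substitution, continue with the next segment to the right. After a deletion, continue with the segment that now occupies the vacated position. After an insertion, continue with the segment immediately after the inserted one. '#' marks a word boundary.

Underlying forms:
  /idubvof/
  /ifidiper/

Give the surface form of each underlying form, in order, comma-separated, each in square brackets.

/idubvof/:
  A Labial Nasal Assimilation: no change — [idubvof]
  B Initial Consonant Epenthesis: [idubvof] → [tidubvof]
  C Medial Vowel Deletion: [tidubvof] → [tdubvof]
  D Progressive Voicing Assimilation: [tdubvof] → [ttubvof]
  E Final Vowel Raising: no change — [ttubvof]
/ifidiper/:
  A Labial Nasal Assimilation: no change — [ifidiper]
  B Initial Consonant Epenthesis: [ifidiper] → [tifidiper]
  C Medial Vowel Deletion: [tifidiper] → [tfdper]
  D Progressive Voicing Assimilation: [tfdper] → [tftper]
  E Final Vowel Raising: no change — [tftper]

[ttubvof], [tftper]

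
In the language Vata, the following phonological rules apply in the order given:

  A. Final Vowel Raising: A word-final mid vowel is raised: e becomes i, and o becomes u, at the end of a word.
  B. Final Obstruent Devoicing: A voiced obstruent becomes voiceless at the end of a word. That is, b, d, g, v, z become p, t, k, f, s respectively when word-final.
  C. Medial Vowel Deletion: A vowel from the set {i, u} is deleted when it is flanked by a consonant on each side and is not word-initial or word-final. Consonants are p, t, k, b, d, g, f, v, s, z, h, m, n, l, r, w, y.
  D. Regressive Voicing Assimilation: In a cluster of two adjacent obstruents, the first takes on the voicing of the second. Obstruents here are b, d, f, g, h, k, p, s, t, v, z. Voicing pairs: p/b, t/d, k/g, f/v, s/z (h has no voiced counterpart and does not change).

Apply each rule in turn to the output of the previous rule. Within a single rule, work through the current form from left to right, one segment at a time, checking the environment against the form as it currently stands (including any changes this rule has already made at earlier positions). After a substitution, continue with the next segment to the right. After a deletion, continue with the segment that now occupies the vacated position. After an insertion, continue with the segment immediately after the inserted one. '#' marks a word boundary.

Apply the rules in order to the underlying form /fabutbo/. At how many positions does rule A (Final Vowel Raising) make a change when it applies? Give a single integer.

1

A Final Vowel Raising: [fabutbo] → [fabutbu]
B Final Obstruent Devoicing: no change — [fabutbu]
C Medial Vowel Deletion: [fabutbu] → [fabtbu]
D Regressive Voicing Assimilation: [fabtbu] → [fapdbu]
Rule A changed 1 position(s).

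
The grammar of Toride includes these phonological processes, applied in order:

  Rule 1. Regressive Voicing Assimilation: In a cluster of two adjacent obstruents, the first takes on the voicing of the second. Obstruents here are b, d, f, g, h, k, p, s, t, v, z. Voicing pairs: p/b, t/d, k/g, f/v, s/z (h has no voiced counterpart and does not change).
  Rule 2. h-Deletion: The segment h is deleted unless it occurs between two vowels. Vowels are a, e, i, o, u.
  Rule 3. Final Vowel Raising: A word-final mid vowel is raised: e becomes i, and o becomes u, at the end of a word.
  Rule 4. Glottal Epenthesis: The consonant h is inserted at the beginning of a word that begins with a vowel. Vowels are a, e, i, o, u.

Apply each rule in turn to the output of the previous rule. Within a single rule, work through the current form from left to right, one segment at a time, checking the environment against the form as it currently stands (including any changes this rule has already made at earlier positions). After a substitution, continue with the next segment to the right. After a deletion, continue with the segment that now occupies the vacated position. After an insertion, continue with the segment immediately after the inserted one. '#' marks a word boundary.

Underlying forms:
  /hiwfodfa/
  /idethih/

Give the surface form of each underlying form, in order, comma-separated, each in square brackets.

[hiwfotfa], [hideti]

/hiwfodfa/:
  Rule 1 Regressive Voicing Assimilation: [hiwfodfa] → [hiwfotfa]
  Rule 2 h-Deletion: [hiwfotfa] → [iwfotfa]
  Rule 3 Final Vowel Raising: no change — [iwfotfa]
  Rule 4 Glottal Epenthesis: [iwfotfa] → [hiwfotfa]
/idethih/:
  Rule 1 Regressive Voicing Assimilation: no change — [idethih]
  Rule 2 h-Deletion: [idethih] → [ideti]
  Rule 3 Final Vowel Raising: no change — [ideti]
  Rule 4 Glottal Epenthesis: [ideti] → [hideti]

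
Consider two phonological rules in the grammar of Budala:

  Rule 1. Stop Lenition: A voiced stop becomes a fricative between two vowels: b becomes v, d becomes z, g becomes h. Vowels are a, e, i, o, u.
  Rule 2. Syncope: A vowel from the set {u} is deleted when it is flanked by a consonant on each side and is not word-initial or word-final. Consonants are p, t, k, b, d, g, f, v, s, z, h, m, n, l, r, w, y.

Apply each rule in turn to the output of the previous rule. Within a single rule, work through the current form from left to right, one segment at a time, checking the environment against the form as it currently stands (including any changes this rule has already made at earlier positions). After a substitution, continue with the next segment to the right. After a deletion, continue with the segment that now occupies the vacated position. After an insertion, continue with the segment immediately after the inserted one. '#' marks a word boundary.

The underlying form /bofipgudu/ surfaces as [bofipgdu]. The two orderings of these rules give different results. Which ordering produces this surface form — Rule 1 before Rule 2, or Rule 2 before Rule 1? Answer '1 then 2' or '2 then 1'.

2 then 1

Order 1 then 2:
  1 Stop Lenition: [bofipgudu] → [bofipguzu]
  2 Syncope: [bofipguzu] → [bofipgzu]
  result: [bofipgzu]
Order 2 then 1:
  2 Syncope: [bofipgudu] → [bofipgdu]
  1 Stop Lenition: no change — [bofipgdu]
  result: [bofipgdu]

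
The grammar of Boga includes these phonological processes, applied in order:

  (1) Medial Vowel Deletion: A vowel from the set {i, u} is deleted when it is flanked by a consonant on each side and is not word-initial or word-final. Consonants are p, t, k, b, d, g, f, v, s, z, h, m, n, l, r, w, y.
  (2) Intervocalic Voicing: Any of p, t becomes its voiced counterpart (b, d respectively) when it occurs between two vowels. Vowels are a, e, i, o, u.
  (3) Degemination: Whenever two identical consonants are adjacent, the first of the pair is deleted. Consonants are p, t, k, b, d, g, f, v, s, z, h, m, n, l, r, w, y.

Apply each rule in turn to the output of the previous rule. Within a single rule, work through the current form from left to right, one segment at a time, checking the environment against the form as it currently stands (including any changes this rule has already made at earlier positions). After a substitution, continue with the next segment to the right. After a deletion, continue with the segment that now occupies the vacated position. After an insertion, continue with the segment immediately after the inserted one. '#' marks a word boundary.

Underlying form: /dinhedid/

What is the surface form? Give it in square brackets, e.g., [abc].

(1) Medial Vowel Deletion: [dinhedid] → [dnhedd]
(2) Intervocalic Voicing: no change — [dnhedd]
(3) Degemination: [dnhedd] → [dnhed]

[dnhed]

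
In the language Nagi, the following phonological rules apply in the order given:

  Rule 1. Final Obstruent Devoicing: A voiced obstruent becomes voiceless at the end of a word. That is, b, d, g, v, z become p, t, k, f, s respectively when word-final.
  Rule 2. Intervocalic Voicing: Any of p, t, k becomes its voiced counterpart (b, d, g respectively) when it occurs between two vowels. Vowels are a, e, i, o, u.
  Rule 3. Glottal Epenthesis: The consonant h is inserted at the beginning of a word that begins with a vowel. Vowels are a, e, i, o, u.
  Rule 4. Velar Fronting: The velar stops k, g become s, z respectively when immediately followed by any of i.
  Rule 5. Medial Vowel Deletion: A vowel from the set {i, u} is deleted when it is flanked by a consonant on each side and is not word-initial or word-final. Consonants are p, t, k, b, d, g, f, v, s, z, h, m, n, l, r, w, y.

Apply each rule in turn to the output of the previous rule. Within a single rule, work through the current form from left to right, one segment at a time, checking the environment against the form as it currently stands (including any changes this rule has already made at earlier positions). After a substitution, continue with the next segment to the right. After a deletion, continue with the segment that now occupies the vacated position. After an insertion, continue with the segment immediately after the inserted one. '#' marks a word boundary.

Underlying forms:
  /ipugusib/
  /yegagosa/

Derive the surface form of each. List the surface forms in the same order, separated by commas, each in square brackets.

[hbgsp], [yegagosa]

/ipugusib/:
  Rule 1 Final Obstruent Devoicing: [ipugusib] → [ipugusip]
  Rule 2 Intervocalic Voicing: [ipugusip] → [ibugusip]
  Rule 3 Glottal Epenthesis: [ibugusip] → [hibugusip]
  Rule 4 Velar Fronting: no change — [hibugusip]
  Rule 5 Medial Vowel Deletion: [hibugusip] → [hbgsp]
/yegagosa/:
  Rule 1 Final Obstruent Devoicing: no change — [yegagosa]
  Rule 2 Intervocalic Voicing: no change — [yegagosa]
  Rule 3 Glottal Epenthesis: no change — [yegagosa]
  Rule 4 Velar Fronting: no change — [yegagosa]
  Rule 5 Medial Vowel Deletion: no change — [yegagosa]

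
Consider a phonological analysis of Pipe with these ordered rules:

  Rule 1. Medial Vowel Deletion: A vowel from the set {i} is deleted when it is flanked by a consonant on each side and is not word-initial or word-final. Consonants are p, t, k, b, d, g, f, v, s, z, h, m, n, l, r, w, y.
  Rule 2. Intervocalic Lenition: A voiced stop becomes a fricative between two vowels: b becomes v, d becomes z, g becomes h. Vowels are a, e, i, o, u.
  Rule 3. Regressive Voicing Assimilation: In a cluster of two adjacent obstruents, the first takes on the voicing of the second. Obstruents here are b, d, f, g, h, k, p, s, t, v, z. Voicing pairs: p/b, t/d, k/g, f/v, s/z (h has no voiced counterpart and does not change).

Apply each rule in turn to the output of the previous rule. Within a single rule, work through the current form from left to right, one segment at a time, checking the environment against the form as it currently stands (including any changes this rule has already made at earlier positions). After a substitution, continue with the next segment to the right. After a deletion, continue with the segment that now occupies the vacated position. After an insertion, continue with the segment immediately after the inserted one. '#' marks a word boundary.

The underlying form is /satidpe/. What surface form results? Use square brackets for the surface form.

Rule 1 Medial Vowel Deletion: [satidpe] → [satdpe]
Rule 2 Intervocalic Lenition: no change — [satdpe]
Rule 3 Regressive Voicing Assimilation: [satdpe] → [sadtpe]

[sadtpe]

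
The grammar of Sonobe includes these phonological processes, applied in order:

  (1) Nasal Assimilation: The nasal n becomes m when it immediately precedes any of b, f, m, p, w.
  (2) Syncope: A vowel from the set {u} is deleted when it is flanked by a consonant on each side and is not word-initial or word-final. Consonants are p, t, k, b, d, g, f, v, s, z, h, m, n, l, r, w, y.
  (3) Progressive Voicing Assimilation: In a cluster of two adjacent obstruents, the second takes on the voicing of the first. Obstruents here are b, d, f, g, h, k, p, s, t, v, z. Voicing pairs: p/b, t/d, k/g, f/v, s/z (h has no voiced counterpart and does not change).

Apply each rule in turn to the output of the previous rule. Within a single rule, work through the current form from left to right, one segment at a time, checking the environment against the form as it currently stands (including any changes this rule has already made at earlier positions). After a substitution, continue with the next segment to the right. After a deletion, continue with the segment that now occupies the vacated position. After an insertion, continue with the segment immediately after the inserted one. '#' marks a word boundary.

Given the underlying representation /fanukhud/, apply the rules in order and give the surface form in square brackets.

(1) Nasal Assimilation: no change — [fanukhud]
(2) Syncope: [fanukhud] → [fankhd]
(3) Progressive Voicing Assimilation: [fankhd] → [fankht]

[fankht]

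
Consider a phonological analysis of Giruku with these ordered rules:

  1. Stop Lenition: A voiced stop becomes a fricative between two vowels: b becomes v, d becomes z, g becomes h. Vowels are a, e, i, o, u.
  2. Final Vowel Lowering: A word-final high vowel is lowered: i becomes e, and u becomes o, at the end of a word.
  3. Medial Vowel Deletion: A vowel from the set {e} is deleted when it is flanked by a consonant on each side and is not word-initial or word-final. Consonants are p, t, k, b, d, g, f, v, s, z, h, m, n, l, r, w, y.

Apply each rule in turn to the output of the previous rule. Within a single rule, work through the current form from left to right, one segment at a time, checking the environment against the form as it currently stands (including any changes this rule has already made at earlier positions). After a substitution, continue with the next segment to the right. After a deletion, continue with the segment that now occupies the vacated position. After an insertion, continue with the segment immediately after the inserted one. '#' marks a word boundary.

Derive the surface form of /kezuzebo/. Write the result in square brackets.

1 Stop Lenition: [kezuzebo] → [kezuzevo]
2 Final Vowel Lowering: no change — [kezuzevo]
3 Medial Vowel Deletion: [kezuzevo] → [kzuzvo]

[kzuzvo]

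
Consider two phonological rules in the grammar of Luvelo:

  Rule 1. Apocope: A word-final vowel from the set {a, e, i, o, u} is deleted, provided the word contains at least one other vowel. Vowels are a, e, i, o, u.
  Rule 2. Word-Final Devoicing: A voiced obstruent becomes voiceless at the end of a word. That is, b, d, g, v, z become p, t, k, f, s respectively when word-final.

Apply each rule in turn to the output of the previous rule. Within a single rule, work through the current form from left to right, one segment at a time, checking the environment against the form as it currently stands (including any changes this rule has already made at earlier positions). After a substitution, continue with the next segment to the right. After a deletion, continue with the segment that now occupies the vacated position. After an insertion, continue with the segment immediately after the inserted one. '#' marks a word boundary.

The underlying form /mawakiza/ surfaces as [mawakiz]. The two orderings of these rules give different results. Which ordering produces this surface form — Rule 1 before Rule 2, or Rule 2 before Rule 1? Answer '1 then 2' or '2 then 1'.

Order 1 then 2:
  1 Apocope: [mawakiza] → [mawakiz]
  2 Word-Final Devoicing: [mawakiz] → [mawakis]
  result: [mawakis]
Order 2 then 1:
  2 Word-Final Devoicing: no change — [mawakiza]
  1 Apocope: [mawakiza] → [mawakiz]
  result: [mawakiz]

2 then 1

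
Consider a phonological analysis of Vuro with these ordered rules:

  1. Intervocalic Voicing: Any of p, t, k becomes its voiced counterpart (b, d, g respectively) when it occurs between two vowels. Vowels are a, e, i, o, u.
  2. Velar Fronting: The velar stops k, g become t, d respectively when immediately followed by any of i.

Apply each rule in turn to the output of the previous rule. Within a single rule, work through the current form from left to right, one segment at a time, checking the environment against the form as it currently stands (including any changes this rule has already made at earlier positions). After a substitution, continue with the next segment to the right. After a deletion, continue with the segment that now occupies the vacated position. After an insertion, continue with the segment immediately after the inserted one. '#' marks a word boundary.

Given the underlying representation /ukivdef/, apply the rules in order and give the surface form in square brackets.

1 Intervocalic Voicing: [ukivdef] → [ugivdef]
2 Velar Fronting: [ugivdef] → [udivdef]

[udivdef]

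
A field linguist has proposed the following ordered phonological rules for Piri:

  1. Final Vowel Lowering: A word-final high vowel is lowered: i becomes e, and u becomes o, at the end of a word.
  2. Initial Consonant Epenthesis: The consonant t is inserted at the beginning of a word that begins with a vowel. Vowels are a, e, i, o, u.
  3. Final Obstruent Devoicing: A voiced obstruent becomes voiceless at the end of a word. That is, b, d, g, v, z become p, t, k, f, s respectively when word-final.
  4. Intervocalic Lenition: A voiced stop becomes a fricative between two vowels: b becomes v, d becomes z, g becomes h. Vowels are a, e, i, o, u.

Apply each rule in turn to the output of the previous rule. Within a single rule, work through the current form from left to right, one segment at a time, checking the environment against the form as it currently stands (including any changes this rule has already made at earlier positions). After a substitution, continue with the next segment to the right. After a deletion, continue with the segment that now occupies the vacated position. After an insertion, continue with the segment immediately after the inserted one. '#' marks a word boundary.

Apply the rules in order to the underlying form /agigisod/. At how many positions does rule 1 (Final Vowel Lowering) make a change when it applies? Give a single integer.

1 Final Vowel Lowering: no change — [agigisod]
2 Initial Consonant Epenthesis: [agigisod] → [tagigisod]
3 Final Obstruent Devoicing: [tagigisod] → [tagigisot]
4 Intervocalic Lenition: [tagigisot] → [tahihisot]
Rule 1 changed 0 position(s).

0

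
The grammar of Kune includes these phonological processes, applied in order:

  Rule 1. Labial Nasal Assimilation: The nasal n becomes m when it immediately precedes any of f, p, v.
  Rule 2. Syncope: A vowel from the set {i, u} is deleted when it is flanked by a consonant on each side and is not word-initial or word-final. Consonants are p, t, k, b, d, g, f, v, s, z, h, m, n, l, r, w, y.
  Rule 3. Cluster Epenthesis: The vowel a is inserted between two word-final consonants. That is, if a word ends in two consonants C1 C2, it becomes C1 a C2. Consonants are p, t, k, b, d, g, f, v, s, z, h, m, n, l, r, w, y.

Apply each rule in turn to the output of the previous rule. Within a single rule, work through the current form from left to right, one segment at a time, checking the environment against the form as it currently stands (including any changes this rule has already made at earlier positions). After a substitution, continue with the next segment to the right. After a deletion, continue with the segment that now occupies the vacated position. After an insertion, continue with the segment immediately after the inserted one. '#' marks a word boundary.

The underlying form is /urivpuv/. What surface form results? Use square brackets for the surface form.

[urvpav]

Rule 1 Labial Nasal Assimilation: no change — [urivpuv]
Rule 2 Syncope: [urivpuv] → [urvpv]
Rule 3 Cluster Epenthesis: [urvpv] → [urvpav]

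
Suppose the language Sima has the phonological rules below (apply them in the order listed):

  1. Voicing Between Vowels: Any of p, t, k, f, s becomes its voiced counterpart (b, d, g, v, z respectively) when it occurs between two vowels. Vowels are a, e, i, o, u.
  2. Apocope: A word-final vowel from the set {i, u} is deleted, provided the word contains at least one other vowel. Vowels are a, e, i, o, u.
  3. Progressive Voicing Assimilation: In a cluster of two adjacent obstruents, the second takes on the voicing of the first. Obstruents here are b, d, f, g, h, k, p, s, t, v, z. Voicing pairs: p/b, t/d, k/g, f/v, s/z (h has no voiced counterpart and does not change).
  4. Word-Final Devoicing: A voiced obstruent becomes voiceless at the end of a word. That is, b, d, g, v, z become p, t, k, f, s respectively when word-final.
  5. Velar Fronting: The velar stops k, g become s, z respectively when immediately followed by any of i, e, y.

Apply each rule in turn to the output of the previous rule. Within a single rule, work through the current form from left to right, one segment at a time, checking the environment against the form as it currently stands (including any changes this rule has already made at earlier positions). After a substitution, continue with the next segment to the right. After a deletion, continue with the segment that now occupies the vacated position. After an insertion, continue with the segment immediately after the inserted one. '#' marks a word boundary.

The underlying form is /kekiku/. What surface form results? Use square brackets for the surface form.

[sezik]

1 Voicing Between Vowels: [kekiku] → [kegigu]
2 Apocope: [kegigu] → [kegig]
3 Progressive Voicing Assimilation: no change — [kegig]
4 Word-Final Devoicing: [kegig] → [kegik]
5 Velar Fronting: [kegik] → [sezik]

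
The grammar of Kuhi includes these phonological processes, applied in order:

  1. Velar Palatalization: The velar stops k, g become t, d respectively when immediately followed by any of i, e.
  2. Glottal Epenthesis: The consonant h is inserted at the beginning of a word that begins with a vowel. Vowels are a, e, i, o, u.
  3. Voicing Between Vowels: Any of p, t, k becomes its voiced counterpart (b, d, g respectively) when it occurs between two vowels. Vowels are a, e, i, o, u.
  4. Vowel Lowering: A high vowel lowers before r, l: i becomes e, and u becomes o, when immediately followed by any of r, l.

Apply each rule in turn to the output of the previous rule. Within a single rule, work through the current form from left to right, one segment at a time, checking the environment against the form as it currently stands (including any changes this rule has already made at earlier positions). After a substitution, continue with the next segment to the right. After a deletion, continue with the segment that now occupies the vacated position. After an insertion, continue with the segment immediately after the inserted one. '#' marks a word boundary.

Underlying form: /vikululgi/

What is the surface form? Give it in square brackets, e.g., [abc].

1 Velar Palatalization: [vikululgi] → [vikululdi]
2 Glottal Epenthesis: no change — [vikululdi]
3 Voicing Between Vowels: [vikululdi] → [vigululdi]
4 Vowel Lowering: [vigululdi] → [vigololdi]

[vigololdi]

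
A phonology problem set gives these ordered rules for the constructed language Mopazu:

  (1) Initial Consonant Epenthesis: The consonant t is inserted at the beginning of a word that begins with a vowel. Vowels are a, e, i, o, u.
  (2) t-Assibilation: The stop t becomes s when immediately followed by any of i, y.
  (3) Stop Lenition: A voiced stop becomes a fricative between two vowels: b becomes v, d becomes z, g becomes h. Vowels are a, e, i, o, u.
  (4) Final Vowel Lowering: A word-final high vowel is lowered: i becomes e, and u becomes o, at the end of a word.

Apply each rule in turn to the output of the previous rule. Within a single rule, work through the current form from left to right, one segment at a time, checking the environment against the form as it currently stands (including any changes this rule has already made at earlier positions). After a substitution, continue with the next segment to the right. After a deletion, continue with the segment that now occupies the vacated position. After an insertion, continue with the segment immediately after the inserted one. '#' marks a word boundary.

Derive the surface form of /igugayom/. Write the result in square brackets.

[sihuhayom]

(1) Initial Consonant Epenthesis: [igugayom] → [tigugayom]
(2) t-Assibilation: [tigugayom] → [sigugayom]
(3) Stop Lenition: [sigugayom] → [sihuhayom]
(4) Final Vowel Lowering: no change — [sihuhayom]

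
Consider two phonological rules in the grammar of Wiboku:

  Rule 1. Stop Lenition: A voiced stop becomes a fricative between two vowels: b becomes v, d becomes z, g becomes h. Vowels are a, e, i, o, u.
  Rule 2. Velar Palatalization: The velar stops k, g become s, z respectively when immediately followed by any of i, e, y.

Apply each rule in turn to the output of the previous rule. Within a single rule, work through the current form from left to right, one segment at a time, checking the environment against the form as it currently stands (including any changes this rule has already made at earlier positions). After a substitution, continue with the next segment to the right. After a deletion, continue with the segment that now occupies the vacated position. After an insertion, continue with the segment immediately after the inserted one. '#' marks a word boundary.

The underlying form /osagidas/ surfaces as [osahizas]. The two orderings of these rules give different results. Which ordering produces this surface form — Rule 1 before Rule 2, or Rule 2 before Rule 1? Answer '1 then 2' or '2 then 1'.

Order 1 then 2:
  1 Stop Lenition: [osagidas] → [osahizas]
  2 Velar Palatalization: no change — [osahizas]
  result: [osahizas]
Order 2 then 1:
  2 Velar Palatalization: [osagidas] → [osazidas]
  1 Stop Lenition: [osazidas] → [osazizas]
  result: [osazizas]

1 then 2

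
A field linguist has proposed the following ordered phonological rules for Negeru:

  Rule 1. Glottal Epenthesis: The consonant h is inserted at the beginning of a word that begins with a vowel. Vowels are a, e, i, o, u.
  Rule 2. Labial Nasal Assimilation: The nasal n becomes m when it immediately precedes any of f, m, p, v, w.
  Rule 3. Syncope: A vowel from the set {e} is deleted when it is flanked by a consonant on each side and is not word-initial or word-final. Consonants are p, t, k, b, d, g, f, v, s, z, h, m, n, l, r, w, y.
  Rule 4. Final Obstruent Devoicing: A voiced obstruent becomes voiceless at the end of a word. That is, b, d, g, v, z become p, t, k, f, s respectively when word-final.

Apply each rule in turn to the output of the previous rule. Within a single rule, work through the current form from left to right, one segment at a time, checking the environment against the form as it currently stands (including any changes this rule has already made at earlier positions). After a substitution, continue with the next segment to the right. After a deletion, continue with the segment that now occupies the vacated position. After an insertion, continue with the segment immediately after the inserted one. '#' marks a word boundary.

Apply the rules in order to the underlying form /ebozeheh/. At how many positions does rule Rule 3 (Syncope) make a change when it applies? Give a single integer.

Rule 1 Glottal Epenthesis: [ebozeheh] → [hebozeheh]
Rule 2 Labial Nasal Assimilation: no change — [hebozeheh]
Rule 3 Syncope: [hebozeheh] → [hbozhh]
Rule 4 Final Obstruent Devoicing: no change — [hbozhh]
Rule Rule 3 changed 3 position(s).

3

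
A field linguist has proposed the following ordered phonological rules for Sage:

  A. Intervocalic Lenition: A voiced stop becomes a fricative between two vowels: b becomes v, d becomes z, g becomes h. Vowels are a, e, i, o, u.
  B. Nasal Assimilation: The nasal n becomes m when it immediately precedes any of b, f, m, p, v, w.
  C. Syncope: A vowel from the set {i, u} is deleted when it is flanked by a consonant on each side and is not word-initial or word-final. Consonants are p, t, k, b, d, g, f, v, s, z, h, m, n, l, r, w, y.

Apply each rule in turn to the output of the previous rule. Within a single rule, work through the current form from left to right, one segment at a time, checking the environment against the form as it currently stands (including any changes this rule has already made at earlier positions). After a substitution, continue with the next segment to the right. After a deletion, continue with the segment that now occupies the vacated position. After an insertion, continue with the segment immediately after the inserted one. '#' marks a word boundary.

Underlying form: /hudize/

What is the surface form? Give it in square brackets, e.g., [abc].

A Intervocalic Lenition: [hudize] → [huzize]
B Nasal Assimilation: no change — [huzize]
C Syncope: [huzize] → [hzze]

[hzze]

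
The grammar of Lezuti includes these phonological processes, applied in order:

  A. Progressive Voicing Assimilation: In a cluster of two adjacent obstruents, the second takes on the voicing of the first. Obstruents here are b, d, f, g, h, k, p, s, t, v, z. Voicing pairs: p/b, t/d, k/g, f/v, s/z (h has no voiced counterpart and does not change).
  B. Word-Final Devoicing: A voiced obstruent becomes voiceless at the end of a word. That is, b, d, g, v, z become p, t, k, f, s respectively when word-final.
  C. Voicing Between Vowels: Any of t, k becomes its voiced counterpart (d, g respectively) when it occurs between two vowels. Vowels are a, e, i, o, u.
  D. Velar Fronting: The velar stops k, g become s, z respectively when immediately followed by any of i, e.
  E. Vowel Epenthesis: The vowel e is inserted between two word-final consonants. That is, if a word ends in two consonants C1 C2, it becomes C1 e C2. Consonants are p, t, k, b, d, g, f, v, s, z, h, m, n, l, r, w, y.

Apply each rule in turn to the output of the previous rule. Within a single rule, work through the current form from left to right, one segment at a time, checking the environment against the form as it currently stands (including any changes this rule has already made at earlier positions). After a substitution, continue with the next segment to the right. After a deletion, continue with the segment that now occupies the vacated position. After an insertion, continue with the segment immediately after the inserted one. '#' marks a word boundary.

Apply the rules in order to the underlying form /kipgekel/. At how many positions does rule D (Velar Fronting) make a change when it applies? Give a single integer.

A Progressive Voicing Assimilation: [kipgekel] → [kipkekel]
B Word-Final Devoicing: no change — [kipkekel]
C Voicing Between Vowels: [kipkekel] → [kipkegel]
D Velar Fronting: [kipkegel] → [sipsezel]
E Vowel Epenthesis: no change — [sipsezel]
Rule D changed 3 position(s).

3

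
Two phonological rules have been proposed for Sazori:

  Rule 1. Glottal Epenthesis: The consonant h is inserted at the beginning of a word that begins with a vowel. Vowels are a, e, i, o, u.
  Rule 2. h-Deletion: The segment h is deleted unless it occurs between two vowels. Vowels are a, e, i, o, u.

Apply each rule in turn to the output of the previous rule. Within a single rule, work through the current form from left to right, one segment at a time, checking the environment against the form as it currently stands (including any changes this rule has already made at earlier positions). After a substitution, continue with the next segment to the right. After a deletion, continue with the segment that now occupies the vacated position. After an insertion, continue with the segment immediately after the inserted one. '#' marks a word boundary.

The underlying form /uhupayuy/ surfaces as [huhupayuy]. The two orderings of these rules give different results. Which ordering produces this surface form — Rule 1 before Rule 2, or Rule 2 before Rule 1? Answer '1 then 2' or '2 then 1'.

2 then 1

Order 1 then 2:
  1 Glottal Epenthesis: [uhupayuy] → [huhupayuy]
  2 h-Deletion: [huhupayuy] → [uhupayuy]
  result: [uhupayuy]
Order 2 then 1:
  2 h-Deletion: no change — [uhupayuy]
  1 Glottal Epenthesis: [uhupayuy] → [huhupayuy]
  result: [huhupayuy]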